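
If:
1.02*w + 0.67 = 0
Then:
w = -0.66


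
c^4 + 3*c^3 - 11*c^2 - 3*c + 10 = (c - 2)*(c - 1)*(c + 1)*(c + 5)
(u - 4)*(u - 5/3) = u^2 - 17*u/3 + 20/3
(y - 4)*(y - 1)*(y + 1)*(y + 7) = y^4 + 3*y^3 - 29*y^2 - 3*y + 28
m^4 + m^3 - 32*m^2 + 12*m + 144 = (m - 4)*(m - 3)*(m + 2)*(m + 6)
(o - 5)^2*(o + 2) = o^3 - 8*o^2 + 5*o + 50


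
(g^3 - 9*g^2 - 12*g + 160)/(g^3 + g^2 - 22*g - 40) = (g - 8)/(g + 2)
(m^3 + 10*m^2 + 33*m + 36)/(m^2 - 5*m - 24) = (m^2 + 7*m + 12)/(m - 8)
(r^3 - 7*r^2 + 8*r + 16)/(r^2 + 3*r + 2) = (r^2 - 8*r + 16)/(r + 2)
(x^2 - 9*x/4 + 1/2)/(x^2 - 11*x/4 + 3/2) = (4*x - 1)/(4*x - 3)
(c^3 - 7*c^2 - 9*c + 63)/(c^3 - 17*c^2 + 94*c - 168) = (c^2 - 9)/(c^2 - 10*c + 24)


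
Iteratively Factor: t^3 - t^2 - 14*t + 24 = (t - 2)*(t^2 + t - 12) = (t - 3)*(t - 2)*(t + 4)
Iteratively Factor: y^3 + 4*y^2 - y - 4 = (y + 1)*(y^2 + 3*y - 4) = (y - 1)*(y + 1)*(y + 4)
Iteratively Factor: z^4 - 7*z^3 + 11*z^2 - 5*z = (z - 5)*(z^3 - 2*z^2 + z) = z*(z - 5)*(z^2 - 2*z + 1) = z*(z - 5)*(z - 1)*(z - 1)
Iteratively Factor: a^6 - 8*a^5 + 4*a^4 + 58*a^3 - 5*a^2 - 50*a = (a - 5)*(a^5 - 3*a^4 - 11*a^3 + 3*a^2 + 10*a) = (a - 5)*(a - 1)*(a^4 - 2*a^3 - 13*a^2 - 10*a) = (a - 5)^2*(a - 1)*(a^3 + 3*a^2 + 2*a) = a*(a - 5)^2*(a - 1)*(a^2 + 3*a + 2) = a*(a - 5)^2*(a - 1)*(a + 2)*(a + 1)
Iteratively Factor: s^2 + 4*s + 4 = (s + 2)*(s + 2)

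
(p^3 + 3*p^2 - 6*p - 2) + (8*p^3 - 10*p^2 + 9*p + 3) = 9*p^3 - 7*p^2 + 3*p + 1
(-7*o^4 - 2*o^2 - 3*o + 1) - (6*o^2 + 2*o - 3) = -7*o^4 - 8*o^2 - 5*o + 4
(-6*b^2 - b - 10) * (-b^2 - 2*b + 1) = 6*b^4 + 13*b^3 + 6*b^2 + 19*b - 10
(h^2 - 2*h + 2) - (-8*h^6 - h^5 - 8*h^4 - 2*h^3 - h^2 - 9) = 8*h^6 + h^5 + 8*h^4 + 2*h^3 + 2*h^2 - 2*h + 11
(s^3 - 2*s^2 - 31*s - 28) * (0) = 0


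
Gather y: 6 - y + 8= 14 - y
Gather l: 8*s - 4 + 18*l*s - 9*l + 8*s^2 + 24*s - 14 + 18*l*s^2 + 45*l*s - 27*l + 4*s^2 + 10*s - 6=l*(18*s^2 + 63*s - 36) + 12*s^2 + 42*s - 24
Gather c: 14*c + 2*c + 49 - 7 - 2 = 16*c + 40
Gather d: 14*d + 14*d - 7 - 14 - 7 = 28*d - 28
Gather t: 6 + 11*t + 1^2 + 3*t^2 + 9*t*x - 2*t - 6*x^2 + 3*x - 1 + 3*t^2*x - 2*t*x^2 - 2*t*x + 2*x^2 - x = t^2*(3*x + 3) + t*(-2*x^2 + 7*x + 9) - 4*x^2 + 2*x + 6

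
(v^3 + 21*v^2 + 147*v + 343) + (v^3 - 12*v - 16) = 2*v^3 + 21*v^2 + 135*v + 327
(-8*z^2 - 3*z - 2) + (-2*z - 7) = -8*z^2 - 5*z - 9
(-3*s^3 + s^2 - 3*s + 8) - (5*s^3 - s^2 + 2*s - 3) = -8*s^3 + 2*s^2 - 5*s + 11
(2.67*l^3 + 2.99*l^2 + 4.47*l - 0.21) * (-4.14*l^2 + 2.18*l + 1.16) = -11.0538*l^5 - 6.558*l^4 - 8.8904*l^3 + 14.0824*l^2 + 4.7274*l - 0.2436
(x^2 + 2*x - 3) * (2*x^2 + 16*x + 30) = 2*x^4 + 20*x^3 + 56*x^2 + 12*x - 90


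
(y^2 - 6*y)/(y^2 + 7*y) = (y - 6)/(y + 7)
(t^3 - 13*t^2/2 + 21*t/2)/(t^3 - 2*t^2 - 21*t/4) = 2*(t - 3)/(2*t + 3)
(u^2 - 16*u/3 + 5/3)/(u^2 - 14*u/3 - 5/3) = (3*u - 1)/(3*u + 1)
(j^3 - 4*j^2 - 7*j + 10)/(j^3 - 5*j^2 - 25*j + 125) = (j^2 + j - 2)/(j^2 - 25)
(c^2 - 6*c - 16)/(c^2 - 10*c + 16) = (c + 2)/(c - 2)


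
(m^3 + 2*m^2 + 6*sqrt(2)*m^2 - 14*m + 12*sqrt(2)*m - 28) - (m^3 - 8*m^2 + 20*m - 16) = 6*sqrt(2)*m^2 + 10*m^2 - 34*m + 12*sqrt(2)*m - 12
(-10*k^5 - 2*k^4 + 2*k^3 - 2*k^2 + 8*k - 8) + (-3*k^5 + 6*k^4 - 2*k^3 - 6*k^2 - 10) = -13*k^5 + 4*k^4 - 8*k^2 + 8*k - 18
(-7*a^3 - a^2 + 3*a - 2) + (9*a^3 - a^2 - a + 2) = 2*a^3 - 2*a^2 + 2*a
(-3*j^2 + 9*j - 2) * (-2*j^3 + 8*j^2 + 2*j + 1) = 6*j^5 - 42*j^4 + 70*j^3 - j^2 + 5*j - 2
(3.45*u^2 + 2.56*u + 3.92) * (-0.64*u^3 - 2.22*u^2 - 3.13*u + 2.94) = -2.208*u^5 - 9.2974*u^4 - 18.9905*u^3 - 6.5722*u^2 - 4.7432*u + 11.5248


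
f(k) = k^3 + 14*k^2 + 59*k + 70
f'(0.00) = 59.00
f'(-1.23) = 29.10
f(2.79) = 365.31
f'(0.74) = 81.36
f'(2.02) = 127.80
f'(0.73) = 81.04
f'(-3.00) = 2.00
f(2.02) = 254.55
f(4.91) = 815.57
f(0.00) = 70.00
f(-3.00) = -8.00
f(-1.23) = 16.75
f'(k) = 3*k^2 + 28*k + 59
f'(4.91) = 268.80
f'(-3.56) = -2.66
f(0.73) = 120.92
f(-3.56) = -7.73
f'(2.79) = 160.47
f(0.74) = 121.73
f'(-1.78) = 18.67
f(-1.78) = 3.70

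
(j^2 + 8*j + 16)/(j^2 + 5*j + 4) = (j + 4)/(j + 1)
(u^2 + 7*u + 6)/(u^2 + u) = (u + 6)/u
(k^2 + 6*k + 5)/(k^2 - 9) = (k^2 + 6*k + 5)/(k^2 - 9)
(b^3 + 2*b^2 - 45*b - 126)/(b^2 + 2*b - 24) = (b^2 - 4*b - 21)/(b - 4)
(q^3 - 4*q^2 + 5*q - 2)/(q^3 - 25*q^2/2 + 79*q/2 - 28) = 2*(q^2 - 3*q + 2)/(2*q^2 - 23*q + 56)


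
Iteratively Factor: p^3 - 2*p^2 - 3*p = (p + 1)*(p^2 - 3*p) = (p - 3)*(p + 1)*(p)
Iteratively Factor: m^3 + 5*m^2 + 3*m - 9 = (m + 3)*(m^2 + 2*m - 3) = (m - 1)*(m + 3)*(m + 3)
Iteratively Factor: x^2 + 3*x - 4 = (x + 4)*(x - 1)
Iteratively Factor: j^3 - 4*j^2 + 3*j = (j - 3)*(j^2 - j) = j*(j - 3)*(j - 1)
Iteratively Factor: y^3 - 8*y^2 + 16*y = (y)*(y^2 - 8*y + 16) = y*(y - 4)*(y - 4)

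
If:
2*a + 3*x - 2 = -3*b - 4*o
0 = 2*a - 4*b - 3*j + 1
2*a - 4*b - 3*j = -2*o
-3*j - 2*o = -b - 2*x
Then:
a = -9*x/16 - 3/8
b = 1/4 - 5*x/8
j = 11*x/24 - 1/4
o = 1/2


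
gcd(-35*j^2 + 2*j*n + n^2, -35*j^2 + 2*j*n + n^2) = 35*j^2 - 2*j*n - n^2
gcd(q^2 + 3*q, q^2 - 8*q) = q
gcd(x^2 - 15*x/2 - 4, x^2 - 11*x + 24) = x - 8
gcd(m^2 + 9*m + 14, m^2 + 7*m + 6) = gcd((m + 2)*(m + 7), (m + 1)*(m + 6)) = 1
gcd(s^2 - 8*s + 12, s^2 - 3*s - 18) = s - 6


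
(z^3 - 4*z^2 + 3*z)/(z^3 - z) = (z - 3)/(z + 1)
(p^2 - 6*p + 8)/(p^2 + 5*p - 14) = (p - 4)/(p + 7)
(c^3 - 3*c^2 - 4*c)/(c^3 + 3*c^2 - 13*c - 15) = c*(c - 4)/(c^2 + 2*c - 15)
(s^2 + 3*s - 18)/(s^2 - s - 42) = (s - 3)/(s - 7)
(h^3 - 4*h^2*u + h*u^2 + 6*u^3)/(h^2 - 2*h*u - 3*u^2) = h - 2*u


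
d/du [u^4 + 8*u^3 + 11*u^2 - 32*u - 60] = 4*u^3 + 24*u^2 + 22*u - 32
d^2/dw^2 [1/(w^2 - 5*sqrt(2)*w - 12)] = 2*(w^2 - 5*sqrt(2)*w - (2*w - 5*sqrt(2))^2 - 12)/(-w^2 + 5*sqrt(2)*w + 12)^3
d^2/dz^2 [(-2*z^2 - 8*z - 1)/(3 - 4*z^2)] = 4*(64*z^3 + 60*z^2 + 144*z + 15)/(64*z^6 - 144*z^4 + 108*z^2 - 27)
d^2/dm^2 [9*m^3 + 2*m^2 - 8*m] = 54*m + 4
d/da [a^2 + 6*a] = 2*a + 6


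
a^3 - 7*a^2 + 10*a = a*(a - 5)*(a - 2)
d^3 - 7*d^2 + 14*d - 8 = (d - 4)*(d - 2)*(d - 1)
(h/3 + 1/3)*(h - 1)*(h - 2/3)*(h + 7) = h^4/3 + 19*h^3/9 - 17*h^2/9 - 19*h/9 + 14/9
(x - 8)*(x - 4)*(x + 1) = x^3 - 11*x^2 + 20*x + 32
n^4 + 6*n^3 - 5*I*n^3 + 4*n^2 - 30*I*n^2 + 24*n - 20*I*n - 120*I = (n + 6)*(n - 5*I)*(n - 2*I)*(n + 2*I)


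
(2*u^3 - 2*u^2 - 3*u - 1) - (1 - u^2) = 2*u^3 - u^2 - 3*u - 2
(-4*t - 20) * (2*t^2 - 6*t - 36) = -8*t^3 - 16*t^2 + 264*t + 720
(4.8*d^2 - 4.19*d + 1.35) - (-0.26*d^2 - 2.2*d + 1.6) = 5.06*d^2 - 1.99*d - 0.25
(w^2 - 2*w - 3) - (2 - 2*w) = w^2 - 5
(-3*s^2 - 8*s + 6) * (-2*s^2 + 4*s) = 6*s^4 + 4*s^3 - 44*s^2 + 24*s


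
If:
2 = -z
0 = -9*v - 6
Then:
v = -2/3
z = -2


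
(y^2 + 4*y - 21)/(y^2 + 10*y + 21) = (y - 3)/(y + 3)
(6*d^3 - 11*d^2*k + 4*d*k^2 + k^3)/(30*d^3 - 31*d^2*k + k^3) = (d - k)/(5*d - k)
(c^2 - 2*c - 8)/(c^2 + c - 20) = (c + 2)/(c + 5)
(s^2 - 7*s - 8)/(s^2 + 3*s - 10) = (s^2 - 7*s - 8)/(s^2 + 3*s - 10)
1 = 1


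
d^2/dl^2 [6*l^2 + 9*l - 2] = 12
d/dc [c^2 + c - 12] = 2*c + 1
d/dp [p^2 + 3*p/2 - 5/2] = 2*p + 3/2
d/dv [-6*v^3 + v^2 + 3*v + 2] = -18*v^2 + 2*v + 3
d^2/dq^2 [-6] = 0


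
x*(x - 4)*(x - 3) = x^3 - 7*x^2 + 12*x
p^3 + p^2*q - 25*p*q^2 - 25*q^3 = (p - 5*q)*(p + q)*(p + 5*q)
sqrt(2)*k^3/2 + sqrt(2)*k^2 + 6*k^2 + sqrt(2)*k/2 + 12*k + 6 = (k + 1)*(k + 6*sqrt(2))*(sqrt(2)*k/2 + sqrt(2)/2)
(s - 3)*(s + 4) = s^2 + s - 12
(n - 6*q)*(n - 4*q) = n^2 - 10*n*q + 24*q^2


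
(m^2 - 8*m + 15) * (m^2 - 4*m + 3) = m^4 - 12*m^3 + 50*m^2 - 84*m + 45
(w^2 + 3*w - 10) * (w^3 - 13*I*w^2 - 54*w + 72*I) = w^5 + 3*w^4 - 13*I*w^4 - 64*w^3 - 39*I*w^3 - 162*w^2 + 202*I*w^2 + 540*w + 216*I*w - 720*I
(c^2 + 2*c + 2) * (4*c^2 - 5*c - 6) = 4*c^4 + 3*c^3 - 8*c^2 - 22*c - 12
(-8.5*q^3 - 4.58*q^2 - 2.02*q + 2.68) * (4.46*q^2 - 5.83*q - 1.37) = -37.91*q^5 + 29.1282*q^4 + 29.3372*q^3 + 30.004*q^2 - 12.857*q - 3.6716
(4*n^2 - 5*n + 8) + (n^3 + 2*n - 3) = n^3 + 4*n^2 - 3*n + 5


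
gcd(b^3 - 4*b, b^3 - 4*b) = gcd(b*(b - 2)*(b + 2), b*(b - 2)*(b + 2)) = b^3 - 4*b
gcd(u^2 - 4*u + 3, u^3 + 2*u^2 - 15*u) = u - 3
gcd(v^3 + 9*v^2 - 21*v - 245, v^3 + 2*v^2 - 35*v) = v^2 + 2*v - 35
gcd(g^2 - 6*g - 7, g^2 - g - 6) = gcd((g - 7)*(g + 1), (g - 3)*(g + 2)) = 1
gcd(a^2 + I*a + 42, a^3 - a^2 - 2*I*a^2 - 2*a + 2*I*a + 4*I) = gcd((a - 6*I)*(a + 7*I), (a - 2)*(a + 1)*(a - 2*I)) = 1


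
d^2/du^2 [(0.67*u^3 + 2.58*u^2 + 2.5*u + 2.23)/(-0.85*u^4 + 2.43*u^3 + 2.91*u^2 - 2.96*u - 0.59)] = (-0.96815*u^9 - 11.1843*u^8 + 0.355470000000054*u^7 + 40.239578*u^6 + 143.755374*u^5 - 218.876946*u^4 - 438.248814*u^3 - 80.252514*u^2 + 68.9142*u - 39.798306)/(0.614125*u^12 - 5.267025*u^11 + 8.75007*u^10 + 28.130523*u^9 - 65.360577*u^8 - 60.538167*u^7 + 124.98168*u^6 + 45.263706*u^5 - 86.075088*u^4 - 7.09545700000001*u^3 + 12.469119*u^2 + 3.091128*u + 0.205379)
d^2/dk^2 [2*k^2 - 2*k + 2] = 4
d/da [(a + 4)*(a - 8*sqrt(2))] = 2*a - 8*sqrt(2) + 4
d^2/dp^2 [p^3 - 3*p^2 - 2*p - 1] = 6*p - 6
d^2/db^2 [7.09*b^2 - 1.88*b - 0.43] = 14.1800000000000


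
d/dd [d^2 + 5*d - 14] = 2*d + 5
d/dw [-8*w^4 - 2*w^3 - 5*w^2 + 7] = 2*w*(-16*w^2 - 3*w - 5)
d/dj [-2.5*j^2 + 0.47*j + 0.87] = 0.47 - 5.0*j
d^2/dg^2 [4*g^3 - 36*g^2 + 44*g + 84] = 24*g - 72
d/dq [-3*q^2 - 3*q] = -6*q - 3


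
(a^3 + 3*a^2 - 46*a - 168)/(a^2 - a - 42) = a + 4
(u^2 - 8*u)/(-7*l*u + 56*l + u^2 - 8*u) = u/(-7*l + u)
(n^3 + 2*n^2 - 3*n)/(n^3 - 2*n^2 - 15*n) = (n - 1)/(n - 5)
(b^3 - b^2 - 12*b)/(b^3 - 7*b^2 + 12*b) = (b + 3)/(b - 3)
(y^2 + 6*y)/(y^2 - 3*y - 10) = y*(y + 6)/(y^2 - 3*y - 10)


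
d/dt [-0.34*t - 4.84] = -0.340000000000000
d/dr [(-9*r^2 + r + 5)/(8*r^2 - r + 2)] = (r^2 - 116*r + 7)/(64*r^4 - 16*r^3 + 33*r^2 - 4*r + 4)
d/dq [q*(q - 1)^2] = (q - 1)*(3*q - 1)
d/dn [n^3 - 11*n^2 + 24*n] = 3*n^2 - 22*n + 24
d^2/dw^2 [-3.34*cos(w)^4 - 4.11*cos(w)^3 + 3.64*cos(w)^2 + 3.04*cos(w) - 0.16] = 53.44*cos(w)^4 + 36.99*cos(w)^3 - 54.64*cos(w)^2 - 27.7*cos(w) + 7.28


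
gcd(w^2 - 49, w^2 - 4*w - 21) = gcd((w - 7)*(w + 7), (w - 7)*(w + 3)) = w - 7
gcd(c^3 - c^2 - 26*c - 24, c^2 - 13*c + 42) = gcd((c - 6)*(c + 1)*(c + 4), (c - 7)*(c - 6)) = c - 6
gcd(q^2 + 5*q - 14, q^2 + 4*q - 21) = q + 7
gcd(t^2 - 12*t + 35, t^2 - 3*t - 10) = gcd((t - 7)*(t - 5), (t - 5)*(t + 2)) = t - 5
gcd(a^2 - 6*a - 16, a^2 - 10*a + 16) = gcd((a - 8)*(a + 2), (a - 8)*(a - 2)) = a - 8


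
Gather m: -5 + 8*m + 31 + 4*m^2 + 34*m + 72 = 4*m^2 + 42*m + 98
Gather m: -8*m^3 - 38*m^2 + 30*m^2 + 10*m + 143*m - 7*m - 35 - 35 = -8*m^3 - 8*m^2 + 146*m - 70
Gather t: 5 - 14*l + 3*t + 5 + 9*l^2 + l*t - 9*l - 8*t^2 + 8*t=9*l^2 - 23*l - 8*t^2 + t*(l + 11) + 10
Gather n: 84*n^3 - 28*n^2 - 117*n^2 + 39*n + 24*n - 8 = 84*n^3 - 145*n^2 + 63*n - 8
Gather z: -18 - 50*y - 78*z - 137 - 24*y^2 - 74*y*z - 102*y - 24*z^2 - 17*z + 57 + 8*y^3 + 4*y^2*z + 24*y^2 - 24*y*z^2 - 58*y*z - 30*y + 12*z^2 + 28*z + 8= 8*y^3 - 182*y + z^2*(-24*y - 12) + z*(4*y^2 - 132*y - 67) - 90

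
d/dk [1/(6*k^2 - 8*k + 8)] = (2 - 3*k)/(3*k^2 - 4*k + 4)^2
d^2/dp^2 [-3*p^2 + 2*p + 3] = -6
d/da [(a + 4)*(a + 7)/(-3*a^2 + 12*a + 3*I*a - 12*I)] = ((-2*a - 11)*(a^2 - 4*a - I*a + 4*I) - (a + 4)*(a + 7)*(-2*a + 4 + I))/(3*(a^2 - 4*a - I*a + 4*I)^2)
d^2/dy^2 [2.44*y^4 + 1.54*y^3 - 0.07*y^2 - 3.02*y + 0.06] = 29.28*y^2 + 9.24*y - 0.14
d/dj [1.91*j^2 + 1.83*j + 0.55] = 3.82*j + 1.83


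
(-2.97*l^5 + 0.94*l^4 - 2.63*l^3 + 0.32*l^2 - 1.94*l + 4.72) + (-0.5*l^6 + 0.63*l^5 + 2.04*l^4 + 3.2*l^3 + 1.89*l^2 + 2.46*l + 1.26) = -0.5*l^6 - 2.34*l^5 + 2.98*l^4 + 0.57*l^3 + 2.21*l^2 + 0.52*l + 5.98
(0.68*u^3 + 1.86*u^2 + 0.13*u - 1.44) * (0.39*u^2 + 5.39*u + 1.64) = 0.2652*u^5 + 4.3906*u^4 + 11.1913*u^3 + 3.1895*u^2 - 7.5484*u - 2.3616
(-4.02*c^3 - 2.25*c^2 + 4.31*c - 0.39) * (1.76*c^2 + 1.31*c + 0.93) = -7.0752*c^5 - 9.2262*c^4 + 0.8995*c^3 + 2.8672*c^2 + 3.4974*c - 0.3627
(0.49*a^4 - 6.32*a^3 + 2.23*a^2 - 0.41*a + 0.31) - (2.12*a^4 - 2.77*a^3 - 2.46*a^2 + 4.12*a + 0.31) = -1.63*a^4 - 3.55*a^3 + 4.69*a^2 - 4.53*a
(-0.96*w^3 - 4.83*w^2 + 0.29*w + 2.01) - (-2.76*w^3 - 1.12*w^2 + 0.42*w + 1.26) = 1.8*w^3 - 3.71*w^2 - 0.13*w + 0.75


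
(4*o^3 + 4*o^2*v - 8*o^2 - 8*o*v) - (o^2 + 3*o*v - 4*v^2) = 4*o^3 + 4*o^2*v - 9*o^2 - 11*o*v + 4*v^2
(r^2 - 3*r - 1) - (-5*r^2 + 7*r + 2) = 6*r^2 - 10*r - 3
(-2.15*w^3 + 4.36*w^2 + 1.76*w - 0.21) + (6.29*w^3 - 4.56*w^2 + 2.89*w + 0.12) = 4.14*w^3 - 0.199999999999999*w^2 + 4.65*w - 0.09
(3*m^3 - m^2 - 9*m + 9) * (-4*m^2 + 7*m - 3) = -12*m^5 + 25*m^4 + 20*m^3 - 96*m^2 + 90*m - 27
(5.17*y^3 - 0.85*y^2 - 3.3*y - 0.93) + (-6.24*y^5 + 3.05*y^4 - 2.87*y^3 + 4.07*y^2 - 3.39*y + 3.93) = -6.24*y^5 + 3.05*y^4 + 2.3*y^3 + 3.22*y^2 - 6.69*y + 3.0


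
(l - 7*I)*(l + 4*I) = l^2 - 3*I*l + 28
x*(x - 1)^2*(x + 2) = x^4 - 3*x^2 + 2*x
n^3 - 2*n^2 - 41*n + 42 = (n - 7)*(n - 1)*(n + 6)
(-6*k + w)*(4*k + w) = -24*k^2 - 2*k*w + w^2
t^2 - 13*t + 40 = (t - 8)*(t - 5)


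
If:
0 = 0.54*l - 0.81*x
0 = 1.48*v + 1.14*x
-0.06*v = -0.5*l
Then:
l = 0.00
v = 0.00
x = 0.00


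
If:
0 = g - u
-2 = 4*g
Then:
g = -1/2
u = -1/2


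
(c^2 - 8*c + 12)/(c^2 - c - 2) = (c - 6)/(c + 1)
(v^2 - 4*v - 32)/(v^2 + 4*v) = (v - 8)/v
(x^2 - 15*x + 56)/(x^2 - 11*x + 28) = (x - 8)/(x - 4)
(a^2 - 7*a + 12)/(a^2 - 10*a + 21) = (a - 4)/(a - 7)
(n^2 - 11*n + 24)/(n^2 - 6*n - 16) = (n - 3)/(n + 2)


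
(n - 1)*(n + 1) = n^2 - 1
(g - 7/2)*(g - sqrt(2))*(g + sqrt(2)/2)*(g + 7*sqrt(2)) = g^4 - 7*g^3/2 + 13*sqrt(2)*g^3/2 - 91*sqrt(2)*g^2/4 - 8*g^2 - 7*sqrt(2)*g + 28*g + 49*sqrt(2)/2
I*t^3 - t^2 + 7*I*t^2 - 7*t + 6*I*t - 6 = (t + 6)*(t + I)*(I*t + I)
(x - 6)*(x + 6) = x^2 - 36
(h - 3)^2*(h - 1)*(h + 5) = h^4 - 2*h^3 - 20*h^2 + 66*h - 45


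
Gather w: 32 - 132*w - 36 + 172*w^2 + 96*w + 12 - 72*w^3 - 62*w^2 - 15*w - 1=-72*w^3 + 110*w^2 - 51*w + 7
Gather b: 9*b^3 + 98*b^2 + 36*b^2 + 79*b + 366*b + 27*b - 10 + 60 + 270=9*b^3 + 134*b^2 + 472*b + 320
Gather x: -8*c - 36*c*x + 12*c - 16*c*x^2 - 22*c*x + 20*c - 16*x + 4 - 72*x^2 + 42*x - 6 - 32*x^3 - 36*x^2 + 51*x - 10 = 24*c - 32*x^3 + x^2*(-16*c - 108) + x*(77 - 58*c) - 12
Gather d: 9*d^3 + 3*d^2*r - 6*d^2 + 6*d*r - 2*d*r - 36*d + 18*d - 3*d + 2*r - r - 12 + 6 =9*d^3 + d^2*(3*r - 6) + d*(4*r - 21) + r - 6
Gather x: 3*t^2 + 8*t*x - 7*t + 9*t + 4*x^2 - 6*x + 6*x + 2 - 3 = 3*t^2 + 8*t*x + 2*t + 4*x^2 - 1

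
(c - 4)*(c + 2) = c^2 - 2*c - 8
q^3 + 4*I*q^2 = q^2*(q + 4*I)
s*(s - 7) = s^2 - 7*s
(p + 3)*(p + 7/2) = p^2 + 13*p/2 + 21/2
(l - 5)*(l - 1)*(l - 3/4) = l^3 - 27*l^2/4 + 19*l/2 - 15/4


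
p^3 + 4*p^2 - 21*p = p*(p - 3)*(p + 7)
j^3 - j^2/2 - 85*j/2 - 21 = (j - 7)*(j + 1/2)*(j + 6)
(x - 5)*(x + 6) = x^2 + x - 30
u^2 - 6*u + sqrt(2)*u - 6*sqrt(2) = (u - 6)*(u + sqrt(2))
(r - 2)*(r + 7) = r^2 + 5*r - 14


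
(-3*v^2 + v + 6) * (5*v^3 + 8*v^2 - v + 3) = -15*v^5 - 19*v^4 + 41*v^3 + 38*v^2 - 3*v + 18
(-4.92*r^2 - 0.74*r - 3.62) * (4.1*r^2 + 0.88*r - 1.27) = -20.172*r^4 - 7.3636*r^3 - 9.2448*r^2 - 2.2458*r + 4.5974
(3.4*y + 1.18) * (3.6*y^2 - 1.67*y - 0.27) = 12.24*y^3 - 1.43*y^2 - 2.8886*y - 0.3186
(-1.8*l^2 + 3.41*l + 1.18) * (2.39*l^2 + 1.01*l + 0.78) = -4.302*l^4 + 6.3319*l^3 + 4.8603*l^2 + 3.8516*l + 0.9204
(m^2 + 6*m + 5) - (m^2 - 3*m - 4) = 9*m + 9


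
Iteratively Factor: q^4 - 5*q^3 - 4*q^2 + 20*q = (q + 2)*(q^3 - 7*q^2 + 10*q) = (q - 5)*(q + 2)*(q^2 - 2*q) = q*(q - 5)*(q + 2)*(q - 2)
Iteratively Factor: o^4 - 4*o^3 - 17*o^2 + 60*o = (o - 5)*(o^3 + o^2 - 12*o) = (o - 5)*(o - 3)*(o^2 + 4*o) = (o - 5)*(o - 3)*(o + 4)*(o)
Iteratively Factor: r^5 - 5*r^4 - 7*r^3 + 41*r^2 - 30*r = (r)*(r^4 - 5*r^3 - 7*r^2 + 41*r - 30) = r*(r + 3)*(r^3 - 8*r^2 + 17*r - 10) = r*(r - 5)*(r + 3)*(r^2 - 3*r + 2) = r*(r - 5)*(r - 2)*(r + 3)*(r - 1)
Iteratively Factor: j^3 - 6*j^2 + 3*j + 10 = (j - 5)*(j^2 - j - 2) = (j - 5)*(j - 2)*(j + 1)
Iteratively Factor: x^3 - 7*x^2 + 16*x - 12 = (x - 3)*(x^2 - 4*x + 4) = (x - 3)*(x - 2)*(x - 2)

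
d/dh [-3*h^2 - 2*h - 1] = -6*h - 2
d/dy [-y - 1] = -1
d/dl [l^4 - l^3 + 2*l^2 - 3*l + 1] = 4*l^3 - 3*l^2 + 4*l - 3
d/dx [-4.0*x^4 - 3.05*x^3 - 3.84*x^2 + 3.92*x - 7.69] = -16.0*x^3 - 9.15*x^2 - 7.68*x + 3.92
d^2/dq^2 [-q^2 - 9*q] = -2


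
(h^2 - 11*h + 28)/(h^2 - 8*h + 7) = (h - 4)/(h - 1)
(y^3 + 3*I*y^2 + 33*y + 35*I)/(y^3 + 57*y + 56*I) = (y - 5*I)/(y - 8*I)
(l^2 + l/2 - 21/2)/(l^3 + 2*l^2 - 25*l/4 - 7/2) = 2*(l - 3)/(2*l^2 - 3*l - 2)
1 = 1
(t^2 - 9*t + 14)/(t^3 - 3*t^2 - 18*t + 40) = (t - 7)/(t^2 - t - 20)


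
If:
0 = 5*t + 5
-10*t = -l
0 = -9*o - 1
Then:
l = -10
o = -1/9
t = -1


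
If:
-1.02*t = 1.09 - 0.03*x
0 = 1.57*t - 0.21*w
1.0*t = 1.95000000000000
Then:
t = 1.95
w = 14.58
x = 102.63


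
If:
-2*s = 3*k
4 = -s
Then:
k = 8/3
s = -4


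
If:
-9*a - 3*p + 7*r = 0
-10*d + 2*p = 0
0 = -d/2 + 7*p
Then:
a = 7*r/9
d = 0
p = 0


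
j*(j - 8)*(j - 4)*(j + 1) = j^4 - 11*j^3 + 20*j^2 + 32*j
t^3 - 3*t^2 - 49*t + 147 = (t - 7)*(t - 3)*(t + 7)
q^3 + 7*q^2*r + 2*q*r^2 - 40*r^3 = (q - 2*r)*(q + 4*r)*(q + 5*r)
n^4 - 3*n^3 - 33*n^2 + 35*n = n*(n - 7)*(n - 1)*(n + 5)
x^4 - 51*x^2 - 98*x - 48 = (x - 8)*(x + 1)^2*(x + 6)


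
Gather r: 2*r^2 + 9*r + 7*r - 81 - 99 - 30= 2*r^2 + 16*r - 210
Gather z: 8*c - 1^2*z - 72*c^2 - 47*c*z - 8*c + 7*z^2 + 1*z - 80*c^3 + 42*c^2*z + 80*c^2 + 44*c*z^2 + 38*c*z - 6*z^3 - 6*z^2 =-80*c^3 + 8*c^2 - 6*z^3 + z^2*(44*c + 1) + z*(42*c^2 - 9*c)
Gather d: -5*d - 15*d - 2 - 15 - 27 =-20*d - 44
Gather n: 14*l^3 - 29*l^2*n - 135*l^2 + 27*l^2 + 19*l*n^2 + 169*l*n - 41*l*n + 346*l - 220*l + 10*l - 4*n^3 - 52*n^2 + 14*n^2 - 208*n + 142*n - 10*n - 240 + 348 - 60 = 14*l^3 - 108*l^2 + 136*l - 4*n^3 + n^2*(19*l - 38) + n*(-29*l^2 + 128*l - 76) + 48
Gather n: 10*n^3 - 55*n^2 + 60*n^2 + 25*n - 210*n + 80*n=10*n^3 + 5*n^2 - 105*n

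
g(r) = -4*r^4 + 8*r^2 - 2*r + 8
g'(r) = -16*r^3 + 16*r - 2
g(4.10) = -996.02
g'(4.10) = -1039.14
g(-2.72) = -146.32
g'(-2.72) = 276.46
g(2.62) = -130.80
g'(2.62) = -247.84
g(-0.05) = 8.12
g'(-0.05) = -2.80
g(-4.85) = -2007.35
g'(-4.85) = 1745.75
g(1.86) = -15.92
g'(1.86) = -75.20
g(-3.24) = -342.34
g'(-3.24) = 490.36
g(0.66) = 9.41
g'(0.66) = 3.96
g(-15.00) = -200662.00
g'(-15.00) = 53758.00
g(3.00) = -250.00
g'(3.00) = -386.00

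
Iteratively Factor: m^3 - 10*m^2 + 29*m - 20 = (m - 1)*(m^2 - 9*m + 20) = (m - 5)*(m - 1)*(m - 4)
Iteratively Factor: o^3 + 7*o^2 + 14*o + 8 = (o + 2)*(o^2 + 5*o + 4) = (o + 1)*(o + 2)*(o + 4)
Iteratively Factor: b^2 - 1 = (b - 1)*(b + 1)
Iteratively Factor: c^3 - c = (c + 1)*(c^2 - c) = c*(c + 1)*(c - 1)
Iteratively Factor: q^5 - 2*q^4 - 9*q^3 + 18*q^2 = (q)*(q^4 - 2*q^3 - 9*q^2 + 18*q) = q*(q - 2)*(q^3 - 9*q) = q*(q - 2)*(q + 3)*(q^2 - 3*q) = q^2*(q - 2)*(q + 3)*(q - 3)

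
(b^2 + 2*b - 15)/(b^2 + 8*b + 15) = (b - 3)/(b + 3)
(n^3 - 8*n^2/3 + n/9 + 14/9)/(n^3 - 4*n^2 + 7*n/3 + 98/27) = 3*(n - 1)/(3*n - 7)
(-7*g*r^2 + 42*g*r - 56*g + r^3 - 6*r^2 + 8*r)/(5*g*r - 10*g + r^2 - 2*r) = (-7*g*r + 28*g + r^2 - 4*r)/(5*g + r)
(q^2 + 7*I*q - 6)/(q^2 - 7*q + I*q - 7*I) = (q + 6*I)/(q - 7)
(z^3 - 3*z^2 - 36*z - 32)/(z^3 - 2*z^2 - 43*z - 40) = (z + 4)/(z + 5)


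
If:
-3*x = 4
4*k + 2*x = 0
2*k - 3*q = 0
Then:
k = 2/3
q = 4/9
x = -4/3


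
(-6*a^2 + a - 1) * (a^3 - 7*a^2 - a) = -6*a^5 + 43*a^4 - 2*a^3 + 6*a^2 + a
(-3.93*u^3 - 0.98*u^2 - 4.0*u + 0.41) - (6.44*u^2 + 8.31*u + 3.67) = -3.93*u^3 - 7.42*u^2 - 12.31*u - 3.26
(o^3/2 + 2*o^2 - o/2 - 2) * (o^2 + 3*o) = o^5/2 + 7*o^4/2 + 11*o^3/2 - 7*o^2/2 - 6*o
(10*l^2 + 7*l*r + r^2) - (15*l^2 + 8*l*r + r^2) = -5*l^2 - l*r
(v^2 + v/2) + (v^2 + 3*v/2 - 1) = 2*v^2 + 2*v - 1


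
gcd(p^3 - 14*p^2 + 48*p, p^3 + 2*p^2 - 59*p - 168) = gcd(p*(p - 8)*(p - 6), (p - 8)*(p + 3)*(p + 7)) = p - 8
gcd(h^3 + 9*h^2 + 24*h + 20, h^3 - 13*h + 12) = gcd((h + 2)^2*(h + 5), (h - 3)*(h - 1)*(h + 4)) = 1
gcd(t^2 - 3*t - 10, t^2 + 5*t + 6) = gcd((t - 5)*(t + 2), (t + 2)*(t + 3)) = t + 2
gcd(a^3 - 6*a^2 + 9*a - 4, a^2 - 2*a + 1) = a^2 - 2*a + 1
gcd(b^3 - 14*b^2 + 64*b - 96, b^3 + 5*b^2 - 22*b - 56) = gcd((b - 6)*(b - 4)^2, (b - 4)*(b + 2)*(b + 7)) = b - 4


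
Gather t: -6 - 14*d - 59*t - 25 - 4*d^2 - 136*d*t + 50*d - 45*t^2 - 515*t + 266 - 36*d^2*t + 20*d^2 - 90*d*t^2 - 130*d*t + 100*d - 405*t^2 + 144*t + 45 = 16*d^2 + 136*d + t^2*(-90*d - 450) + t*(-36*d^2 - 266*d - 430) + 280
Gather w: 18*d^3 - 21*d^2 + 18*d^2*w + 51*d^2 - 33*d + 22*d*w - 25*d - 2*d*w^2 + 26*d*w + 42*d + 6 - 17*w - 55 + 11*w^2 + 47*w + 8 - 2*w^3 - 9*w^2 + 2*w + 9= 18*d^3 + 30*d^2 - 16*d - 2*w^3 + w^2*(2 - 2*d) + w*(18*d^2 + 48*d + 32) - 32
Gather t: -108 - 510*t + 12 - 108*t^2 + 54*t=-108*t^2 - 456*t - 96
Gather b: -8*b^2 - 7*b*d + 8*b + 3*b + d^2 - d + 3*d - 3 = -8*b^2 + b*(11 - 7*d) + d^2 + 2*d - 3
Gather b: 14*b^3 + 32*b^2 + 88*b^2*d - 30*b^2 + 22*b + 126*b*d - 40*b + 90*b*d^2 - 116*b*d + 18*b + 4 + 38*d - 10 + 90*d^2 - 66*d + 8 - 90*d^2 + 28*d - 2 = 14*b^3 + b^2*(88*d + 2) + b*(90*d^2 + 10*d)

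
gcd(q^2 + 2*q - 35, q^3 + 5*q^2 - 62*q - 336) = q + 7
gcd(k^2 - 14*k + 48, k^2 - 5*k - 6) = k - 6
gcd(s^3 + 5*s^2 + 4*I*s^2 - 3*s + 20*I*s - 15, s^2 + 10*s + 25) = s + 5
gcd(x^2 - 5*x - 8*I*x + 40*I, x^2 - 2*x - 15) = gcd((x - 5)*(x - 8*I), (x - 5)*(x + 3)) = x - 5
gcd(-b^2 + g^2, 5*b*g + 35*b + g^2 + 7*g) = 1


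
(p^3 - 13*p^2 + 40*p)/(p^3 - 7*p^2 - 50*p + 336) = p*(p - 5)/(p^2 + p - 42)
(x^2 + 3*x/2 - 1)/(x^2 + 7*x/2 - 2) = (x + 2)/(x + 4)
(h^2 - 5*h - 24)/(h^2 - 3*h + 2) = (h^2 - 5*h - 24)/(h^2 - 3*h + 2)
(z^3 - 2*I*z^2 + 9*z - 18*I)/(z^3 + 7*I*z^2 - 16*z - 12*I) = (z^2 - 5*I*z - 6)/(z^2 + 4*I*z - 4)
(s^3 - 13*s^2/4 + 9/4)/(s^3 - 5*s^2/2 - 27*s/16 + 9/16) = 4*(s - 1)/(4*s - 1)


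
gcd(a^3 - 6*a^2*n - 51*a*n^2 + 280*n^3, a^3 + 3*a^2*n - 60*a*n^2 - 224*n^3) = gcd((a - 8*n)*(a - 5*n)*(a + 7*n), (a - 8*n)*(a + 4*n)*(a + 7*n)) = a^2 - a*n - 56*n^2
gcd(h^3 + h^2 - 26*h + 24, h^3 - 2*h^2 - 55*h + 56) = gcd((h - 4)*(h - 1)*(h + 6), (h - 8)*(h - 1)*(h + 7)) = h - 1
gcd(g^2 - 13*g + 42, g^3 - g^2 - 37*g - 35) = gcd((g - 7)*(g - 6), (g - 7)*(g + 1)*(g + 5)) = g - 7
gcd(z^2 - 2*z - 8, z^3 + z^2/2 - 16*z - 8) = z - 4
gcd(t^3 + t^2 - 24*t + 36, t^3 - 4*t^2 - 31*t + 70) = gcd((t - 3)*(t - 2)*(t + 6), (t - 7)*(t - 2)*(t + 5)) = t - 2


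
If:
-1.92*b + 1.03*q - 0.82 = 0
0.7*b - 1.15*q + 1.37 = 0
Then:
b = 0.31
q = 1.38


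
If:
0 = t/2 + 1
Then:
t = -2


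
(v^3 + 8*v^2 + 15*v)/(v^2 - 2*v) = (v^2 + 8*v + 15)/(v - 2)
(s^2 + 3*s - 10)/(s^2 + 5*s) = (s - 2)/s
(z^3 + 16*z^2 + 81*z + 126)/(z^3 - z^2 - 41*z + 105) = (z^2 + 9*z + 18)/(z^2 - 8*z + 15)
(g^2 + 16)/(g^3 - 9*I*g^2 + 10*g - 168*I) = (g - 4*I)/(g^2 - 13*I*g - 42)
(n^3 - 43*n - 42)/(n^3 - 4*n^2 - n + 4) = (n^2 - n - 42)/(n^2 - 5*n + 4)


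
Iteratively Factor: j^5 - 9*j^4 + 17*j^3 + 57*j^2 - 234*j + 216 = (j + 3)*(j^4 - 12*j^3 + 53*j^2 - 102*j + 72) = (j - 4)*(j + 3)*(j^3 - 8*j^2 + 21*j - 18) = (j - 4)*(j - 3)*(j + 3)*(j^2 - 5*j + 6) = (j - 4)*(j - 3)*(j - 2)*(j + 3)*(j - 3)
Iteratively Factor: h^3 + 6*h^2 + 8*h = (h + 4)*(h^2 + 2*h) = (h + 2)*(h + 4)*(h)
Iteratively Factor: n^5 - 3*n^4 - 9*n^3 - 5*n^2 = (n)*(n^4 - 3*n^3 - 9*n^2 - 5*n) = n*(n + 1)*(n^3 - 4*n^2 - 5*n) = n*(n + 1)^2*(n^2 - 5*n) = n*(n - 5)*(n + 1)^2*(n)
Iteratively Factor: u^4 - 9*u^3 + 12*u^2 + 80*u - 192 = (u - 4)*(u^3 - 5*u^2 - 8*u + 48) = (u - 4)^2*(u^2 - u - 12) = (u - 4)^2*(u + 3)*(u - 4)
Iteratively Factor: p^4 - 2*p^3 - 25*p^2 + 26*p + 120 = (p - 5)*(p^3 + 3*p^2 - 10*p - 24) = (p - 5)*(p - 3)*(p^2 + 6*p + 8) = (p - 5)*(p - 3)*(p + 4)*(p + 2)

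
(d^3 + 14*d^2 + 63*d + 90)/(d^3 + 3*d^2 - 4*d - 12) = (d^2 + 11*d + 30)/(d^2 - 4)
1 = 1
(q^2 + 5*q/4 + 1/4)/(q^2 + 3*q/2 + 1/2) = (4*q + 1)/(2*(2*q + 1))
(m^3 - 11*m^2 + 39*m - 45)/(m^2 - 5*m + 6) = (m^2 - 8*m + 15)/(m - 2)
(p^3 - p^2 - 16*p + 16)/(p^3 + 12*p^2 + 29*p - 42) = (p^2 - 16)/(p^2 + 13*p + 42)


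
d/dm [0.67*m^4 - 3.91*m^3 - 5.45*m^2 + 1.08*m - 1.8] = 2.68*m^3 - 11.73*m^2 - 10.9*m + 1.08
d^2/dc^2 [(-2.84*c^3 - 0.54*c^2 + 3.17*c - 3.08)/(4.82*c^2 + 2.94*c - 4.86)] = (1.70530256582424e-13*c^4 - 19.552904*c^3 - 261.758064*c^2 - 218.807064*c - 132.46452)/(111.980168*c^6 + 204.909768*c^5 - 213.741936*c^4 - 387.808344*c^3 + 215.515728*c^2 + 208.324872*c - 114.791256)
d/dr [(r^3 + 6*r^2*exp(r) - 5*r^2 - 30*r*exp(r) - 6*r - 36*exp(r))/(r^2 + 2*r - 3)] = (6*r^4*exp(r) + r^4 - 18*r^3*exp(r) + 4*r^3 - 72*r^2*exp(r) - 13*r^2 + 54*r*exp(r) + 30*r + 270*exp(r) + 18)/(r^4 + 4*r^3 - 2*r^2 - 12*r + 9)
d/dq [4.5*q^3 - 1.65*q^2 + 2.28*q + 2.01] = 13.5*q^2 - 3.3*q + 2.28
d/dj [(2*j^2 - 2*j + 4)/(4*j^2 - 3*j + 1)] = 2*(j^2 - 14*j + 5)/(16*j^4 - 24*j^3 + 17*j^2 - 6*j + 1)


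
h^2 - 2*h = h*(h - 2)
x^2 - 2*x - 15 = (x - 5)*(x + 3)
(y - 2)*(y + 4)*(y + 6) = y^3 + 8*y^2 + 4*y - 48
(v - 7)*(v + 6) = v^2 - v - 42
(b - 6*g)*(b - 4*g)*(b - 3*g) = b^3 - 13*b^2*g + 54*b*g^2 - 72*g^3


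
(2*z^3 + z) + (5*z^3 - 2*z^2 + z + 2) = 7*z^3 - 2*z^2 + 2*z + 2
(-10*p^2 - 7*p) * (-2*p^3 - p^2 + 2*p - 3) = 20*p^5 + 24*p^4 - 13*p^3 + 16*p^2 + 21*p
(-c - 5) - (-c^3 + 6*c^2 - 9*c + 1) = c^3 - 6*c^2 + 8*c - 6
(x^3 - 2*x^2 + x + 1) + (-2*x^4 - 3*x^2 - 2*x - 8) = -2*x^4 + x^3 - 5*x^2 - x - 7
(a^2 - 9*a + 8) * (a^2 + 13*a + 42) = a^4 + 4*a^3 - 67*a^2 - 274*a + 336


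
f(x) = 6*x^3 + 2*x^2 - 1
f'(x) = 18*x^2 + 4*x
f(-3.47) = -227.61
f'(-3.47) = 202.86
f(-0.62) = -1.66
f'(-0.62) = 4.44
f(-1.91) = -35.51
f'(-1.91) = 58.03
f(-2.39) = -71.49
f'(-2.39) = 93.26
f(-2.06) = -44.96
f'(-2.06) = 68.14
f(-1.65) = -22.51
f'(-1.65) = 42.40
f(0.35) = -0.50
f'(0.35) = 3.60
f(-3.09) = -158.93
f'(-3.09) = 159.51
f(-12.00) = -10081.00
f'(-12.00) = 2544.00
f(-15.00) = -19801.00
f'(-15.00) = 3990.00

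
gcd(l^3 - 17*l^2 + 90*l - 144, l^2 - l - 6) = l - 3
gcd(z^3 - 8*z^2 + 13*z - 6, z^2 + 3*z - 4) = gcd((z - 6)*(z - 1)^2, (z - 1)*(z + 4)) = z - 1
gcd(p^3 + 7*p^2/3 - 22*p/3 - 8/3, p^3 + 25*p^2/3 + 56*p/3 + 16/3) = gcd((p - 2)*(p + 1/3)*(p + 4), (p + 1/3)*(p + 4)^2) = p^2 + 13*p/3 + 4/3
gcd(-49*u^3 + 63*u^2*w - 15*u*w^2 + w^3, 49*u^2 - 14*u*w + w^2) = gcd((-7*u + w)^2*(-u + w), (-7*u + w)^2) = 49*u^2 - 14*u*w + w^2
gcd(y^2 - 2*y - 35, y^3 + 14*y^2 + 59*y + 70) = y + 5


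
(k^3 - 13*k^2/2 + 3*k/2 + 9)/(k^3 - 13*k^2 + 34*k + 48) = (k - 3/2)/(k - 8)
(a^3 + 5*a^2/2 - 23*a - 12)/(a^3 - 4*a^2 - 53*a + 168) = (a^3 + 5*a^2/2 - 23*a - 12)/(a^3 - 4*a^2 - 53*a + 168)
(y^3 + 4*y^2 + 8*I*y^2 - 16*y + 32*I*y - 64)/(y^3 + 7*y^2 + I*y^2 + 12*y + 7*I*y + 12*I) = (y^2 + 8*I*y - 16)/(y^2 + y*(3 + I) + 3*I)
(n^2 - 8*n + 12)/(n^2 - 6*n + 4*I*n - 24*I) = (n - 2)/(n + 4*I)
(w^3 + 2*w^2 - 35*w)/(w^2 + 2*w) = (w^2 + 2*w - 35)/(w + 2)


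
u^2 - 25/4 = (u - 5/2)*(u + 5/2)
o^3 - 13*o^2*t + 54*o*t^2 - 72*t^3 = (o - 6*t)*(o - 4*t)*(o - 3*t)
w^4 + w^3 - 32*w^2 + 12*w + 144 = (w - 4)*(w - 3)*(w + 2)*(w + 6)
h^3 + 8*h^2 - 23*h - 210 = (h - 5)*(h + 6)*(h + 7)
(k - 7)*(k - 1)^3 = k^4 - 10*k^3 + 24*k^2 - 22*k + 7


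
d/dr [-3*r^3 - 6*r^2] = 3*r*(-3*r - 4)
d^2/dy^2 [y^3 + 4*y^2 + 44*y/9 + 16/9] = 6*y + 8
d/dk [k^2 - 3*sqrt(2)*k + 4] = 2*k - 3*sqrt(2)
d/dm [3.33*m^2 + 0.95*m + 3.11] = 6.66*m + 0.95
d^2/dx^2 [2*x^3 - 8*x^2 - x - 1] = 12*x - 16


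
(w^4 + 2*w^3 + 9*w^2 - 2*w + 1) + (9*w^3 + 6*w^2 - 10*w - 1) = w^4 + 11*w^3 + 15*w^2 - 12*w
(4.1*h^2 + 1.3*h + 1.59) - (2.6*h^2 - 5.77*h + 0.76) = 1.5*h^2 + 7.07*h + 0.83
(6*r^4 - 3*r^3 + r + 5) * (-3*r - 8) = -18*r^5 - 39*r^4 + 24*r^3 - 3*r^2 - 23*r - 40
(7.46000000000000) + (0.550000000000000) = 8.01000000000000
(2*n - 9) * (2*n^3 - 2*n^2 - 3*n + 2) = 4*n^4 - 22*n^3 + 12*n^2 + 31*n - 18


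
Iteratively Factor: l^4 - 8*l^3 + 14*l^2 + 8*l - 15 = (l - 1)*(l^3 - 7*l^2 + 7*l + 15) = (l - 5)*(l - 1)*(l^2 - 2*l - 3) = (l - 5)*(l - 3)*(l - 1)*(l + 1)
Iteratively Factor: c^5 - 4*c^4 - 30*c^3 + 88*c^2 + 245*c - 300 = (c + 4)*(c^4 - 8*c^3 + 2*c^2 + 80*c - 75) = (c - 5)*(c + 4)*(c^3 - 3*c^2 - 13*c + 15) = (c - 5)^2*(c + 4)*(c^2 + 2*c - 3) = (c - 5)^2*(c + 3)*(c + 4)*(c - 1)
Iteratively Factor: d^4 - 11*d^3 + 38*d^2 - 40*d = (d - 2)*(d^3 - 9*d^2 + 20*d) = (d - 5)*(d - 2)*(d^2 - 4*d) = (d - 5)*(d - 4)*(d - 2)*(d)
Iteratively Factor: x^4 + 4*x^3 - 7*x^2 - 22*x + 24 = (x + 4)*(x^3 - 7*x + 6) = (x - 2)*(x + 4)*(x^2 + 2*x - 3) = (x - 2)*(x - 1)*(x + 4)*(x + 3)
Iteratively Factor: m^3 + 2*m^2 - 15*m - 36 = (m - 4)*(m^2 + 6*m + 9) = (m - 4)*(m + 3)*(m + 3)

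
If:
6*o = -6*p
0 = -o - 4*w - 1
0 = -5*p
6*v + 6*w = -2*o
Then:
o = 0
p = 0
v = 1/4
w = -1/4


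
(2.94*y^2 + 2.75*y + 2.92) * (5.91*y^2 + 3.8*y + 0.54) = 17.3754*y^4 + 27.4245*y^3 + 29.2948*y^2 + 12.581*y + 1.5768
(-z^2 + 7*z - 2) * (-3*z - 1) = 3*z^3 - 20*z^2 - z + 2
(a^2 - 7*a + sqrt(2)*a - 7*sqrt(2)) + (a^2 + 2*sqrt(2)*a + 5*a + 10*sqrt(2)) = 2*a^2 - 2*a + 3*sqrt(2)*a + 3*sqrt(2)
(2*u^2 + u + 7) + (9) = 2*u^2 + u + 16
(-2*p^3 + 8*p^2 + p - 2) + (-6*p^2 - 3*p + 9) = -2*p^3 + 2*p^2 - 2*p + 7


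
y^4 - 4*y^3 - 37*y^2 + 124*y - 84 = (y - 7)*(y - 2)*(y - 1)*(y + 6)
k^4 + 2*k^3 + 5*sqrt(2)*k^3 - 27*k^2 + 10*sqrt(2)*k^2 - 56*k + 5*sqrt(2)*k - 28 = (k + 1)^2*(k - 2*sqrt(2))*(k + 7*sqrt(2))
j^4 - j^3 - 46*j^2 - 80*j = j*(j - 8)*(j + 2)*(j + 5)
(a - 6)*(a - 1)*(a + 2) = a^3 - 5*a^2 - 8*a + 12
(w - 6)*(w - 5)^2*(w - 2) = w^4 - 18*w^3 + 117*w^2 - 320*w + 300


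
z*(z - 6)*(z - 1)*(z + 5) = z^4 - 2*z^3 - 29*z^2 + 30*z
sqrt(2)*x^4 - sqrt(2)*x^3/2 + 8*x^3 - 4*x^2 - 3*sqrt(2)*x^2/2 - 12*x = x*(x - 3/2)*(x + 4*sqrt(2))*(sqrt(2)*x + sqrt(2))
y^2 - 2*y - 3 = (y - 3)*(y + 1)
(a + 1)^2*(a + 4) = a^3 + 6*a^2 + 9*a + 4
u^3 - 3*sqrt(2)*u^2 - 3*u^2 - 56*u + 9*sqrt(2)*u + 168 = (u - 3)*(u - 7*sqrt(2))*(u + 4*sqrt(2))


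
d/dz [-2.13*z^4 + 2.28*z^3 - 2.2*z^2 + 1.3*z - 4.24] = -8.52*z^3 + 6.84*z^2 - 4.4*z + 1.3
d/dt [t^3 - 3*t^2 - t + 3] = 3*t^2 - 6*t - 1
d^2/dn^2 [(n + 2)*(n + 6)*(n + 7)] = 6*n + 30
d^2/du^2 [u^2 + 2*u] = 2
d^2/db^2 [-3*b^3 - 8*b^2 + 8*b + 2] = -18*b - 16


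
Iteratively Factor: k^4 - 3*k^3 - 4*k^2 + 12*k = (k + 2)*(k^3 - 5*k^2 + 6*k) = k*(k + 2)*(k^2 - 5*k + 6) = k*(k - 3)*(k + 2)*(k - 2)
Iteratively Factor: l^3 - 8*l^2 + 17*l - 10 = (l - 1)*(l^2 - 7*l + 10) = (l - 2)*(l - 1)*(l - 5)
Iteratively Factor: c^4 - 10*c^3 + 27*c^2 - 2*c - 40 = (c + 1)*(c^3 - 11*c^2 + 38*c - 40) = (c - 4)*(c + 1)*(c^2 - 7*c + 10) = (c - 5)*(c - 4)*(c + 1)*(c - 2)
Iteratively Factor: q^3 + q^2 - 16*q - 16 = (q - 4)*(q^2 + 5*q + 4) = (q - 4)*(q + 1)*(q + 4)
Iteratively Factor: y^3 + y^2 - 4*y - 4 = (y + 1)*(y^2 - 4) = (y - 2)*(y + 1)*(y + 2)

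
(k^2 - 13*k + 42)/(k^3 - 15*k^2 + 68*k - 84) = 1/(k - 2)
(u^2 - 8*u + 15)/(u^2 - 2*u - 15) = (u - 3)/(u + 3)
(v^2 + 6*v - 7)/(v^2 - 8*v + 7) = (v + 7)/(v - 7)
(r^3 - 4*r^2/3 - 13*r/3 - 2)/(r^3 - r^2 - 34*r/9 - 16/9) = 3*(r - 3)/(3*r - 8)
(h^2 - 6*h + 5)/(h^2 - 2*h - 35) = (-h^2 + 6*h - 5)/(-h^2 + 2*h + 35)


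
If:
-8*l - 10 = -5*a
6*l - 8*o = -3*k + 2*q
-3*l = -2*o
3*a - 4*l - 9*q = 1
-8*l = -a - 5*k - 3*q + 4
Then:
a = 398/281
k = -107/281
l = -205/562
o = -615/1124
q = 147/281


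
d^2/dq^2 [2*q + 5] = 0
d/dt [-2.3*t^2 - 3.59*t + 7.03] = -4.6*t - 3.59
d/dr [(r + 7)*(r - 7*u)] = 2*r - 7*u + 7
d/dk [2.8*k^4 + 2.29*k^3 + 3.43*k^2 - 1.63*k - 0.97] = 11.2*k^3 + 6.87*k^2 + 6.86*k - 1.63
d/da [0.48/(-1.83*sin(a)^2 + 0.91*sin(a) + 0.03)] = (1.7568*sin(a) - 0.4368)*cos(a)/(-1.83*sin(a)^2 + 0.91*sin(a) + 0.03)^2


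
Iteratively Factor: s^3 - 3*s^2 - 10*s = (s - 5)*(s^2 + 2*s) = (s - 5)*(s + 2)*(s)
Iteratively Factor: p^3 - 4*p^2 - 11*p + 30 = (p + 3)*(p^2 - 7*p + 10) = (p - 5)*(p + 3)*(p - 2)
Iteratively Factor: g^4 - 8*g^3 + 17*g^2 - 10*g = (g - 2)*(g^3 - 6*g^2 + 5*g) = (g - 2)*(g - 1)*(g^2 - 5*g) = (g - 5)*(g - 2)*(g - 1)*(g)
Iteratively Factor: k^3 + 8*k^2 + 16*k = (k + 4)*(k^2 + 4*k) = k*(k + 4)*(k + 4)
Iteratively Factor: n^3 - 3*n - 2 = (n + 1)*(n^2 - n - 2) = (n - 2)*(n + 1)*(n + 1)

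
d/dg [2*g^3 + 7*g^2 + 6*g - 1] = 6*g^2 + 14*g + 6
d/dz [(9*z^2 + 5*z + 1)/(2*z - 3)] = (18*z^2 - 54*z - 17)/(4*z^2 - 12*z + 9)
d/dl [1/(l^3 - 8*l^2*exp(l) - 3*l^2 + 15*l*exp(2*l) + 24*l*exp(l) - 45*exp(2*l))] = (8*l^2*exp(l) - 3*l^2 - 30*l*exp(2*l) - 8*l*exp(l) + 6*l + 75*exp(2*l) - 24*exp(l))/(l^3 - 8*l^2*exp(l) - 3*l^2 + 15*l*exp(2*l) + 24*l*exp(l) - 45*exp(2*l))^2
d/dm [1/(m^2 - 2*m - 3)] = 2*(1 - m)/(-m^2 + 2*m + 3)^2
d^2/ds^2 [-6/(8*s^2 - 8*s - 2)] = 24*(-4*s^2 + 4*s + 4*(2*s - 1)^2 + 1)/(-4*s^2 + 4*s + 1)^3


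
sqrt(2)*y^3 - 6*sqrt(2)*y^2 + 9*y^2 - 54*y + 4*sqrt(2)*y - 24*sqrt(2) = (y - 6)*(y + 4*sqrt(2))*(sqrt(2)*y + 1)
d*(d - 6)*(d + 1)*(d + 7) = d^4 + 2*d^3 - 41*d^2 - 42*d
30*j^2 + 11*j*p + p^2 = (5*j + p)*(6*j + p)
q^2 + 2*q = q*(q + 2)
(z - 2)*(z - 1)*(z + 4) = z^3 + z^2 - 10*z + 8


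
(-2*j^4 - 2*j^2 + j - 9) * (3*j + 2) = -6*j^5 - 4*j^4 - 6*j^3 - j^2 - 25*j - 18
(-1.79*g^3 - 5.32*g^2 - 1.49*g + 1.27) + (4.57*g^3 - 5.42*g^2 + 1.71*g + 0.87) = 2.78*g^3 - 10.74*g^2 + 0.22*g + 2.14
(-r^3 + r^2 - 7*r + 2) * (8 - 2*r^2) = 2*r^5 - 2*r^4 + 6*r^3 + 4*r^2 - 56*r + 16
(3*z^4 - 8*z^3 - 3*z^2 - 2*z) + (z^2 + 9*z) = 3*z^4 - 8*z^3 - 2*z^2 + 7*z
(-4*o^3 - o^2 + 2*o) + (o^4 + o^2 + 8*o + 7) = o^4 - 4*o^3 + 10*o + 7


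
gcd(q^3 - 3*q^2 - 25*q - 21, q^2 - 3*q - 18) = q + 3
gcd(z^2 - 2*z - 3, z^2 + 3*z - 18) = z - 3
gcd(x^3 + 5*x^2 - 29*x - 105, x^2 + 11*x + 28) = x + 7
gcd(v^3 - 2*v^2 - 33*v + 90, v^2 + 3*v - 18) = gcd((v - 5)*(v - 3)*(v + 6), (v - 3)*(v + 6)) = v^2 + 3*v - 18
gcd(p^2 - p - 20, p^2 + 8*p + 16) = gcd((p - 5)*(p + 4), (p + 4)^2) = p + 4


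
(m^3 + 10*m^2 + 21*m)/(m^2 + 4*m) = (m^2 + 10*m + 21)/(m + 4)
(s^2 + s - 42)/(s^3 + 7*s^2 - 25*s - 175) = (s - 6)/(s^2 - 25)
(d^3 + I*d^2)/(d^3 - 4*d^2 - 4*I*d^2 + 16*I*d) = d*(d + I)/(d^2 - 4*d - 4*I*d + 16*I)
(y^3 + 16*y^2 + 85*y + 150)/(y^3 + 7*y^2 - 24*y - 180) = (y^2 + 10*y + 25)/(y^2 + y - 30)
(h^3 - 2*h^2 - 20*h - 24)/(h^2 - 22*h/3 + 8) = 3*(h^2 + 4*h + 4)/(3*h - 4)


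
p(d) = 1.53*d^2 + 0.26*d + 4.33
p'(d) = 3.06*d + 0.26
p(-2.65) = 14.39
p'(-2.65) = -7.85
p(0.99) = 6.09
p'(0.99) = 3.29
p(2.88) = 17.77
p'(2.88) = 9.07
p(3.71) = 26.35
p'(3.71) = 11.61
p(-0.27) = 4.37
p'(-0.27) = -0.57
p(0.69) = 5.24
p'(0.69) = 2.37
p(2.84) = 17.41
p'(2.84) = 8.95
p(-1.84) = 9.03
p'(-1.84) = -5.37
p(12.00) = 227.77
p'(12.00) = 36.98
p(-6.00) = 57.85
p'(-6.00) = -18.10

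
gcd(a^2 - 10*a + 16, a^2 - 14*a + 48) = a - 8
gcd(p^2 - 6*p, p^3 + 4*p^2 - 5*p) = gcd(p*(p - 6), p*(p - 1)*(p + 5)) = p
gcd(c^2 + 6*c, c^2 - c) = c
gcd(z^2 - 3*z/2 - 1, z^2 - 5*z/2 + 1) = z - 2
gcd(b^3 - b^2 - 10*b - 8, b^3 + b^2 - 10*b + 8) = 1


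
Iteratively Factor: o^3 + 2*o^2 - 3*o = (o - 1)*(o^2 + 3*o) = o*(o - 1)*(o + 3)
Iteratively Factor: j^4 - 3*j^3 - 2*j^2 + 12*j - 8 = (j - 1)*(j^3 - 2*j^2 - 4*j + 8) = (j - 2)*(j - 1)*(j^2 - 4) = (j - 2)^2*(j - 1)*(j + 2)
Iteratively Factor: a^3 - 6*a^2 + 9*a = (a)*(a^2 - 6*a + 9) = a*(a - 3)*(a - 3)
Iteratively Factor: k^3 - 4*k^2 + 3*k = (k - 1)*(k^2 - 3*k) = k*(k - 1)*(k - 3)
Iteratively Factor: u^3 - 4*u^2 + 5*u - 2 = (u - 2)*(u^2 - 2*u + 1) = (u - 2)*(u - 1)*(u - 1)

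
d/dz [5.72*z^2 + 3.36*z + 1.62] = 11.44*z + 3.36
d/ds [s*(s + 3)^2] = 3*(s + 1)*(s + 3)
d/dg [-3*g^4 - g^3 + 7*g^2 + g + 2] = -12*g^3 - 3*g^2 + 14*g + 1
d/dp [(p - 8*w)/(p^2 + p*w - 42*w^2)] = (p^2 + p*w - 42*w^2 - (p - 8*w)*(2*p + w))/(p^2 + p*w - 42*w^2)^2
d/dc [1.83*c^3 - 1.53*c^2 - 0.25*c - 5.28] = 5.49*c^2 - 3.06*c - 0.25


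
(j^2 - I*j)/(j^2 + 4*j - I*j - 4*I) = j/(j + 4)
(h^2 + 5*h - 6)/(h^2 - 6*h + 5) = (h + 6)/(h - 5)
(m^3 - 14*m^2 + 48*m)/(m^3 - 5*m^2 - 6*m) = (m - 8)/(m + 1)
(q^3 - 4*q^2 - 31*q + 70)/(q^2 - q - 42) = (q^2 + 3*q - 10)/(q + 6)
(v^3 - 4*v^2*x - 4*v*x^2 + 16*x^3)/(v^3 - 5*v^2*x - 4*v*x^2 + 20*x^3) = (-v + 4*x)/(-v + 5*x)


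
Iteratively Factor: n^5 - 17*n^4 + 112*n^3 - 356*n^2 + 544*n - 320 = (n - 2)*(n^4 - 15*n^3 + 82*n^2 - 192*n + 160) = (n - 5)*(n - 2)*(n^3 - 10*n^2 + 32*n - 32) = (n - 5)*(n - 4)*(n - 2)*(n^2 - 6*n + 8) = (n - 5)*(n - 4)*(n - 2)^2*(n - 4)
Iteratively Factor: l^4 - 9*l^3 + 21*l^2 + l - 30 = (l - 5)*(l^3 - 4*l^2 + l + 6) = (l - 5)*(l - 3)*(l^2 - l - 2) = (l - 5)*(l - 3)*(l - 2)*(l + 1)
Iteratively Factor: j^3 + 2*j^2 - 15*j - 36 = (j + 3)*(j^2 - j - 12) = (j + 3)^2*(j - 4)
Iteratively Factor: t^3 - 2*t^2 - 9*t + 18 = (t - 3)*(t^2 + t - 6) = (t - 3)*(t + 3)*(t - 2)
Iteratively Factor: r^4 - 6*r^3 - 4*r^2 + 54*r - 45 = (r - 1)*(r^3 - 5*r^2 - 9*r + 45) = (r - 5)*(r - 1)*(r^2 - 9) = (r - 5)*(r - 3)*(r - 1)*(r + 3)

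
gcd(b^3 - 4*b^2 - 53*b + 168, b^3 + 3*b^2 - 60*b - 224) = b^2 - b - 56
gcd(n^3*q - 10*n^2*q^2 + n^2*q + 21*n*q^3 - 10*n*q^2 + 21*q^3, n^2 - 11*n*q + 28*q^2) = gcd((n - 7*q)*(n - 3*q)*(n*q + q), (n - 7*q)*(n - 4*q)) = -n + 7*q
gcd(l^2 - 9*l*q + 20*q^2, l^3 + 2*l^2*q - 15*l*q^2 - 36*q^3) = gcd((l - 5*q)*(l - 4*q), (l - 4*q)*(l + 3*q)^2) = -l + 4*q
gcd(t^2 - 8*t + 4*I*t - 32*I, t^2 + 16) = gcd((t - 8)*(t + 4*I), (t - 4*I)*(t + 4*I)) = t + 4*I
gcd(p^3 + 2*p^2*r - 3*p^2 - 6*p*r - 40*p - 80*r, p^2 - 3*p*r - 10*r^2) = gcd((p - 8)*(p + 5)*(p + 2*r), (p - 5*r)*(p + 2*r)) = p + 2*r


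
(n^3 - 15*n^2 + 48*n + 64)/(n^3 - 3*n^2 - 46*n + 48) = (n^2 - 7*n - 8)/(n^2 + 5*n - 6)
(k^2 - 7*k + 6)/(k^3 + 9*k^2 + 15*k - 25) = (k - 6)/(k^2 + 10*k + 25)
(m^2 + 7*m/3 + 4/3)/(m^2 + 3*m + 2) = (m + 4/3)/(m + 2)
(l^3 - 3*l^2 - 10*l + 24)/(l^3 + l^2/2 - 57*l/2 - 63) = 2*(l^2 - 6*l + 8)/(2*l^2 - 5*l - 42)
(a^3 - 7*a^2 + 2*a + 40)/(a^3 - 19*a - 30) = (a - 4)/(a + 3)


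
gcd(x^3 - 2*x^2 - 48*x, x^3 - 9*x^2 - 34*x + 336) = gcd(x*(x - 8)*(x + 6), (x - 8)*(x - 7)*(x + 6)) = x^2 - 2*x - 48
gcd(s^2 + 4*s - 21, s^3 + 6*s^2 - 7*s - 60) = s - 3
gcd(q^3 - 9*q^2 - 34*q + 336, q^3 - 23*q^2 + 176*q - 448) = q^2 - 15*q + 56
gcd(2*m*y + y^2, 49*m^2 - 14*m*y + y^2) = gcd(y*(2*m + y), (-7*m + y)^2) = 1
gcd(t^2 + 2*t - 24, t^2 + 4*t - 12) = t + 6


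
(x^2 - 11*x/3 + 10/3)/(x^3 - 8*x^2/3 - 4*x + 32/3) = (3*x - 5)/(3*x^2 - 2*x - 16)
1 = 1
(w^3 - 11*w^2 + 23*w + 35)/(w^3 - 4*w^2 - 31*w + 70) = (w^2 - 4*w - 5)/(w^2 + 3*w - 10)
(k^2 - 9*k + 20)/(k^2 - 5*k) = (k - 4)/k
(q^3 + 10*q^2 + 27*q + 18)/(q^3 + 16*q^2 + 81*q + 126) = (q + 1)/(q + 7)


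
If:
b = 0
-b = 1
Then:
No Solution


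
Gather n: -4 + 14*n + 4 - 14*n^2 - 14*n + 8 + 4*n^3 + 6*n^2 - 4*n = 4*n^3 - 8*n^2 - 4*n + 8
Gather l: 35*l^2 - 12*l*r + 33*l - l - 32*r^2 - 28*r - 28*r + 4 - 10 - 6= 35*l^2 + l*(32 - 12*r) - 32*r^2 - 56*r - 12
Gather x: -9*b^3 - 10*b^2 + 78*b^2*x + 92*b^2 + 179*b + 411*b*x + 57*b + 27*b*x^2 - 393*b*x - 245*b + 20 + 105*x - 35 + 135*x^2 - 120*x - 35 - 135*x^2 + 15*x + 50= -9*b^3 + 82*b^2 + 27*b*x^2 - 9*b + x*(78*b^2 + 18*b)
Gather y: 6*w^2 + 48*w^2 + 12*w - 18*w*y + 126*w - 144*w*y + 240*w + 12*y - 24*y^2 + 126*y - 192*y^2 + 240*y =54*w^2 + 378*w - 216*y^2 + y*(378 - 162*w)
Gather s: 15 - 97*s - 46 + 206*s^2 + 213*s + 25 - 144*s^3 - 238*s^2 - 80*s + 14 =-144*s^3 - 32*s^2 + 36*s + 8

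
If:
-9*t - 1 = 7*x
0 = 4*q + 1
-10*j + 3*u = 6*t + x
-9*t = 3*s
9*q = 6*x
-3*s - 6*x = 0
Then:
No Solution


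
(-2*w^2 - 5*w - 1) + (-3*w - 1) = -2*w^2 - 8*w - 2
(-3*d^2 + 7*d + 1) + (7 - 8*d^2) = -11*d^2 + 7*d + 8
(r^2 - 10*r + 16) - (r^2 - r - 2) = 18 - 9*r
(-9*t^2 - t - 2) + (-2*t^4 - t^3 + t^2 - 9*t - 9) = -2*t^4 - t^3 - 8*t^2 - 10*t - 11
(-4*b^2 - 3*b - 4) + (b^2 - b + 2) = -3*b^2 - 4*b - 2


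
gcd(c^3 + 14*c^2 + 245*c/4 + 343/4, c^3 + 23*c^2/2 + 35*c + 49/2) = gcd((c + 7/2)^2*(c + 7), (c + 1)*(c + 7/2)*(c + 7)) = c^2 + 21*c/2 + 49/2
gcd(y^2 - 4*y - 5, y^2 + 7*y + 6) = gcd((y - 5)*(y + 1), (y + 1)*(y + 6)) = y + 1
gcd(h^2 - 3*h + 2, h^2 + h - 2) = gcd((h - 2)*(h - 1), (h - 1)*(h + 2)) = h - 1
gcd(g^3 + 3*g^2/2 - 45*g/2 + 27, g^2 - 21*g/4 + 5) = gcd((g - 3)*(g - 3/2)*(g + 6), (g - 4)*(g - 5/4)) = 1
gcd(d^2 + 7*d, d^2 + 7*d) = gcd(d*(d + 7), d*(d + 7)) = d^2 + 7*d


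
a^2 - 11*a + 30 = (a - 6)*(a - 5)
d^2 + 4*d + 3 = (d + 1)*(d + 3)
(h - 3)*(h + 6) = h^2 + 3*h - 18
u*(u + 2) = u^2 + 2*u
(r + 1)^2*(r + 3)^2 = r^4 + 8*r^3 + 22*r^2 + 24*r + 9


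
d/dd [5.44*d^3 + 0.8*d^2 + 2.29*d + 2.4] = 16.32*d^2 + 1.6*d + 2.29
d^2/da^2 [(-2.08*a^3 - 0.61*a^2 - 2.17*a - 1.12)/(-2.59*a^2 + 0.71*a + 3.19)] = (-1.77635683940025e-15*a^4 + 67.824004*a^3 + 103.58367*a^2 + 222.212862*a + 22.221464)/(17.373979*a^6 - 14.288253*a^5 - 60.27966*a^4 + 34.838635*a^3 + 74.24406*a^2 - 21.675093*a - 32.461759)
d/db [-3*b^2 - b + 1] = -6*b - 1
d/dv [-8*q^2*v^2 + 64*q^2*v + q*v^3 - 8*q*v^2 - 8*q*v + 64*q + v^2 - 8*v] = -16*q^2*v + 64*q^2 + 3*q*v^2 - 16*q*v - 8*q + 2*v - 8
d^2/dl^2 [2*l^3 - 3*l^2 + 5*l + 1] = 12*l - 6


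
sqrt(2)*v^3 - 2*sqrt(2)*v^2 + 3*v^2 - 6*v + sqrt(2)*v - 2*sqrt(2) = (v - 2)*(v + sqrt(2))*(sqrt(2)*v + 1)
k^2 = k^2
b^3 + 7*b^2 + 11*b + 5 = (b + 1)^2*(b + 5)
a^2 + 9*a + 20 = (a + 4)*(a + 5)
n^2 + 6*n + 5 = (n + 1)*(n + 5)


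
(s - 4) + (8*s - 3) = 9*s - 7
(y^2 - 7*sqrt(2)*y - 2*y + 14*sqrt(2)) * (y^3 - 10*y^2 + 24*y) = y^5 - 12*y^4 - 7*sqrt(2)*y^4 + 44*y^3 + 84*sqrt(2)*y^3 - 308*sqrt(2)*y^2 - 48*y^2 + 336*sqrt(2)*y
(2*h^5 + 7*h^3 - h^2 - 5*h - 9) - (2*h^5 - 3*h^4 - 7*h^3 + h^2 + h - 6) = 3*h^4 + 14*h^3 - 2*h^2 - 6*h - 3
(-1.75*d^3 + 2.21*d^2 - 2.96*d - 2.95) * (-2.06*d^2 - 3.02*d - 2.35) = 3.605*d^5 + 0.7324*d^4 + 3.5359*d^3 + 9.8227*d^2 + 15.865*d + 6.9325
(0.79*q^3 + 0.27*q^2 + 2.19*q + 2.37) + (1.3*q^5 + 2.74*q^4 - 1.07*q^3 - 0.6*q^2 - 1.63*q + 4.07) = 1.3*q^5 + 2.74*q^4 - 0.28*q^3 - 0.33*q^2 + 0.56*q + 6.44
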